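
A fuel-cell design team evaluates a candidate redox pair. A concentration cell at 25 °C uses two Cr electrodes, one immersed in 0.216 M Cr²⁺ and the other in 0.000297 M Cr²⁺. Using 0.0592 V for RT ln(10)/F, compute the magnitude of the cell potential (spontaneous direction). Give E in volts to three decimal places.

+0.085 V

For a concentration cell E°cell = 0. The 0.216 M side is the cathode (reduction is favoured where [Cr²⁺] is higher).
With n = 2, E = −(0.0592/2) log([Cr²⁺]ₐₙ/[Cr²⁺]꜀ₐₜ) = −(0.0592/2) log(0.000297/0.216) = −(0.0592/2)(-2.862) = +0.085 V.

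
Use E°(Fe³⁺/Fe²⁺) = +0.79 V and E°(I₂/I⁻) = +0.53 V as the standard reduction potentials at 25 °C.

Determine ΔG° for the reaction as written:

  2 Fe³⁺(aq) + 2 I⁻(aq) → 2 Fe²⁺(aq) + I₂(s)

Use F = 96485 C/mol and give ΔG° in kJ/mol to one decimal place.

-50.2 kJ/mol

As written, Fe³⁺/Fe²⁺ is reduced (cathode) and I₂/I⁻ is oxidised (anode), so E°cell = (+0.79) − (+0.53) = +0.26 V.
Balancing electrons gives n = 2.
ΔG° = −nFE° = −(2)(96485)(+0.26) = -50,172 J = -50.2 kJ/mol.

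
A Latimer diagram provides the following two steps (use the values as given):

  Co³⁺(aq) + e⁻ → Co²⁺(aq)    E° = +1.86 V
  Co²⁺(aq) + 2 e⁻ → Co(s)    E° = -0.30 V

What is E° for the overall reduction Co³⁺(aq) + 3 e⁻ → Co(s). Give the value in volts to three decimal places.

+0.420 V

Standard free energies of sequential steps add: ΔG°₃ = ΔG°₁ + ΔG°₂, so n₃E°₃ = n₁E°₁ + n₂E°₂.
E°₃ = (1×+1.86 + 2×-0.30) / 3 = (+1.260) / 3 = +0.420 V.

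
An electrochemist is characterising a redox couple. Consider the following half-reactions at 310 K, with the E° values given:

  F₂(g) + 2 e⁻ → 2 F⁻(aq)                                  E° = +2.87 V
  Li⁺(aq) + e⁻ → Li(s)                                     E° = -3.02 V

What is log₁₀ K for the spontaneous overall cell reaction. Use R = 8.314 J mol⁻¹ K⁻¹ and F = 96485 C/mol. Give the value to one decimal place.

Cathode: F₂/F⁻; anode: Li⁺/Li. E°cell = (+2.87) − (-3.02) = +5.89 V, with n = 2.
ΔG° = −nFE° = −RT ln K, so ln K = nFE°/(RT) = (2)(96485)(+5.89) / ((8.314)(310)) = 440.995.
log₁₀ K = 440.995 / ln 10 = 191.5.

191.5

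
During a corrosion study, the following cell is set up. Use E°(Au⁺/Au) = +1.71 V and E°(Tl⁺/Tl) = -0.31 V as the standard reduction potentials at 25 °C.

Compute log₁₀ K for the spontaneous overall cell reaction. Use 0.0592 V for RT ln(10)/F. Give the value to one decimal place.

Cathode: Au⁺/Au; anode: Tl⁺/Tl. E°cell = +2.02 V, n = 1.
log K = nE°cell / 0.0592 = (1)(+2.02) / 0.0592 = 34.1.

34.1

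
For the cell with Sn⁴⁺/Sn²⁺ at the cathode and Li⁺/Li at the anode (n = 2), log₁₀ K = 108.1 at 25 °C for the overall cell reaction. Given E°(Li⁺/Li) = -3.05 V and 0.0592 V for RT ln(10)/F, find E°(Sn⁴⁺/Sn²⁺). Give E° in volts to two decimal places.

+0.15 V

E°cell = (0.0592/n)·log K = (0.0592/2)(108.1) = +3.200 V.
Since Sn⁴⁺/Sn²⁺ is the cathode and Li⁺/Li the anode, E°cell = E°(Sn⁴⁺/Sn²⁺) − E°(Li⁺/Li).
So E°(Sn⁴⁺/Sn²⁺) = E°cell + E°(Li⁺/Li) = +3.200 + (-3.05) = +0.15 V.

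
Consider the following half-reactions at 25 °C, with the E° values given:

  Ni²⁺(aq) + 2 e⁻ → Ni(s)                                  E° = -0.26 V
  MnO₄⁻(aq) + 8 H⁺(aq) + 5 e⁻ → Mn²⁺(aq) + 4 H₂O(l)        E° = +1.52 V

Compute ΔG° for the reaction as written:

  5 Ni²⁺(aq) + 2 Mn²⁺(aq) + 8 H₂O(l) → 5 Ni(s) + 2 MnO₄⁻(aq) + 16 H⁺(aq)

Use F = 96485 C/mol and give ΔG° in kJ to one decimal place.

As written, Ni²⁺/Ni is reduced (cathode) and MnO₄⁻/Mn²⁺ is oxidised (anode), so E°cell = (-0.26) − (+1.52) = -1.78 V.
Balancing electrons gives n = 10.
ΔG° = −nFE° = −(10)(96485)(-1.78) = 1,717,433 J = +1717.4 kJ.

+1717.4 kJ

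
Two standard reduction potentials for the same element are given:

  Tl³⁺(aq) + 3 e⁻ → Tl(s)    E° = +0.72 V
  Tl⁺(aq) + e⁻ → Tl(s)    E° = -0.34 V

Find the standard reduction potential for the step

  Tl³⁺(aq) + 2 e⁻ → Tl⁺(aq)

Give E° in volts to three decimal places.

+1.250 V

Sequential free energies add, so n₃E°₃ = n₁E°₁ + n₂E°₂.
With n₃ = 3, and the known step contributing 1×(-0.34) V, the unknown satisfies 2·E° = 3×(+0.72) − 1×(-0.34) = +2.500.
E° = +2.500 / 2 = +1.250 V.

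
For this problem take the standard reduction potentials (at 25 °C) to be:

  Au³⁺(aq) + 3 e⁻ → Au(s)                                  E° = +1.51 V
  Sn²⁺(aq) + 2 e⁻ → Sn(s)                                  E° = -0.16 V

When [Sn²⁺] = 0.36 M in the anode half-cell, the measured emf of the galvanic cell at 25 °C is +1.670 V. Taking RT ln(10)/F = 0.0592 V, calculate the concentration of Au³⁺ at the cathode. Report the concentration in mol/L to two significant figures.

0.22 M

Au³⁺/Au is the cathode, Sn²⁺/Sn the anode: E°cell = +1.67 V, n = 6.
Overall reaction: 2 Au³⁺(aq) + 3 Sn(s) → 2 Au(s) + 3 Sn²⁺(aq); Q = [Sn²⁺]^3/[Au³⁺]^2.
From E = E° − (0.0592/n) log Q: log Q = (E° − E)·n/0.0592 = (+1.67 − (+1.670))·6/0.0592 = 0.0000.
So 2·log[Au³⁺] = 3·log(0.36) − log Q = -1.3311 − (0.0000) = -1.3311; log[Au³⁺] = -1.3311 / 2 = -0.6655; [Au³⁺] = 10^(-0.6655) ≈ 0.22 M.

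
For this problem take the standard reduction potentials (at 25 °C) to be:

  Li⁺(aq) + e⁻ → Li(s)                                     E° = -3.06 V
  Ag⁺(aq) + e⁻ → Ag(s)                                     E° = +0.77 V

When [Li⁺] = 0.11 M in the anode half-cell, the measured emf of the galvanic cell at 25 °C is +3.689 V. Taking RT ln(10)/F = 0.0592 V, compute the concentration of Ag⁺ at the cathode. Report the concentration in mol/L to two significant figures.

Ag⁺/Ag is the cathode, Li⁺/Li the anode: E°cell = +3.83 V, n = 1.
Overall reaction: Ag⁺(aq) + Li(s) → Ag(s) + Li⁺(aq); Q = [Li⁺]^1/[Ag⁺]^1.
From E = E° − (0.0592/n) log Q: log Q = (E° − E)·n/0.0592 = (+3.83 − (+3.689))·1/0.0592 = 2.3818.
So 1·log[Ag⁺] = 1·log(0.11) − log Q = -0.9586 − (2.3818) = -3.3404; [Ag⁺] = 10^(-3.3404) ≈ 0.00046 M.

0.00046 M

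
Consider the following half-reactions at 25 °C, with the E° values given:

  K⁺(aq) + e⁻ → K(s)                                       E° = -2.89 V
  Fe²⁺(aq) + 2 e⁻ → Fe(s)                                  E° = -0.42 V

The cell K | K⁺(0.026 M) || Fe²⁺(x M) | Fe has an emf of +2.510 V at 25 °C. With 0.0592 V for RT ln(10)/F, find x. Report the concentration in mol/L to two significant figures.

Fe²⁺/Fe is the cathode, K⁺/K the anode: E°cell = +2.47 V, n = 2.
Overall reaction: Fe²⁺(aq) + 2 K(s) → Fe(s) + 2 K⁺(aq); Q = [K⁺]^2/[Fe²⁺]^1.
From E = E° − (0.0592/n) log Q: log Q = (E° − E)·n/0.0592 = (+2.47 − (+2.510))·2/0.0592 = -1.3514.
So 1·log[Fe²⁺] = 2·log(0.026) − log Q = -3.1701 − (-1.3514) = -1.8187; [Fe²⁺] = 10^(-1.8187) ≈ 0.015 M.

0.015 M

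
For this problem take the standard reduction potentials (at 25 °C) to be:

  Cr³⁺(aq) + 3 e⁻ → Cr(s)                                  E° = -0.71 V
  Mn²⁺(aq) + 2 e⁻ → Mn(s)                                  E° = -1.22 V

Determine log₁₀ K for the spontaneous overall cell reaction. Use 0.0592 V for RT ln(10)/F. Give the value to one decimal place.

Cathode: Cr³⁺/Cr; anode: Mn²⁺/Mn. E°cell = +0.51 V, n = 6.
log K = nE°cell / 0.0592 = (6)(+0.51) / 0.0592 = 51.7.

51.7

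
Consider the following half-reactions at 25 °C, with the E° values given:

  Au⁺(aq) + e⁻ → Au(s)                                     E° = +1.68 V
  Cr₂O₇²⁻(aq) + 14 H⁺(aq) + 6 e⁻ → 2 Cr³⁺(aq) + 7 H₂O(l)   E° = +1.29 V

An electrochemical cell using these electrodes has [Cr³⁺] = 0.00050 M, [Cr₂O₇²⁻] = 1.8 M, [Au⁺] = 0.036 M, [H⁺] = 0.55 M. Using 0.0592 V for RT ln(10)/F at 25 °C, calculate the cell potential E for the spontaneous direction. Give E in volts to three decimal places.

+0.273 V

Au⁺/Au is the cathode (higher E°), Cr₂O₇²⁻/Cr³⁺ the anode: E°cell = +1.68 − (+1.29) = +0.39 V, n = 6.
Overall: 6 Au⁺(aq) + 2 Cr³⁺(aq) + 7 H₂O(l) → 6 Au(s) + Cr₂O₇²⁻(aq) + 14 H⁺(aq)
Q = [Cr₂O₇²⁻]·[H⁺]^14 / ([Au⁺]^6·[Cr³⁺]^2); log Q = 11.885.
E = E° − (0.0592/n) log Q = +0.39 − (0.0592/6)(11.885) = +0.273 V.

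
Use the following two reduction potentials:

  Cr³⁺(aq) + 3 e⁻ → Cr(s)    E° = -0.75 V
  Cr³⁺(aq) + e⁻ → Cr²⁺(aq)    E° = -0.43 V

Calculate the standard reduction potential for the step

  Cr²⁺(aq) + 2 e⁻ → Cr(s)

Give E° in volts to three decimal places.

Sequential free energies add, so n₃E°₃ = n₁E°₁ + n₂E°₂.
With n₃ = 3, and the known step contributing 1×(-0.43) V, the unknown satisfies 2·E° = 3×(-0.75) − 1×(-0.43) = -1.820.
E° = -1.820 / 2 = -0.910 V.

-0.910 V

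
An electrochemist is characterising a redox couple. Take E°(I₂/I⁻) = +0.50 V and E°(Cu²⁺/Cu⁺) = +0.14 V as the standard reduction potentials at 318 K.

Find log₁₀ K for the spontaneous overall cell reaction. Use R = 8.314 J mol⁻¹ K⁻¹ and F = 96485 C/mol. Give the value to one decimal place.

Cathode: I₂/I⁻; anode: Cu²⁺/Cu⁺. E°cell = (+0.50) − (+0.14) = +0.36 V, with n = 2.
ΔG° = −nFE° = −RT ln K, so ln K = nFE°/(RT) = (2)(96485)(+0.36) / ((8.314)(318)) = 26.276.
log₁₀ K = 26.276 / ln 10 = 11.4.

11.4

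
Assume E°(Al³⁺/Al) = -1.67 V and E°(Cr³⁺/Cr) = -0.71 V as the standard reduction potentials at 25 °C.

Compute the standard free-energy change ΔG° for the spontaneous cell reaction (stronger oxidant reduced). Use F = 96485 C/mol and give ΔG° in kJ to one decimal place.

Cr³⁺/Cr (E° = -0.71 V) is the cathode; Al³⁺/Al (E° = -1.67 V) is the anode, so E°cell = +0.96 V.
Balancing electrons gives n = 3 (lcm of 3 and 3).
ΔG° = −nFE° = −(3)(96485)(+0.96) = -277,877 J = -277.9 kJ.

-277.9 kJ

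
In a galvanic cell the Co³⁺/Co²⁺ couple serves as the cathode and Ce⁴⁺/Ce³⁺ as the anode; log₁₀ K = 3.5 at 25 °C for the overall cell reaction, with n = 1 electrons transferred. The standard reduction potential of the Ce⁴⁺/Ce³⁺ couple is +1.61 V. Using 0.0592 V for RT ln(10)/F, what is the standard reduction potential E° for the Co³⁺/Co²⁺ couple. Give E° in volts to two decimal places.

E°cell = (0.0592/n)·log K = (0.0592/1)(3.5) = +0.207 V.
Since Co³⁺/Co²⁺ is the cathode and Ce⁴⁺/Ce³⁺ the anode, E°cell = E°(Co³⁺/Co²⁺) − E°(Ce⁴⁺/Ce³⁺).
So E°(Co³⁺/Co²⁺) = E°cell + E°(Ce⁴⁺/Ce³⁺) = +0.207 + (+1.61) = +1.82 V.

+1.82 V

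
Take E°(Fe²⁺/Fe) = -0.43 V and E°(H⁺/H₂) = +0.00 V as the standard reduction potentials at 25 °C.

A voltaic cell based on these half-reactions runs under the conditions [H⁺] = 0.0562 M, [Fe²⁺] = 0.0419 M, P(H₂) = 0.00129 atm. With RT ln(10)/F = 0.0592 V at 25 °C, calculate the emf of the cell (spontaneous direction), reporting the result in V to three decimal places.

+0.482 V

H⁺/H₂ is the cathode (higher E°), Fe²⁺/Fe the anode: E°cell = +0.00 − (-0.43) = +0.43 V, n = 2.
Overall: 2 H⁺(aq) + Fe(s) → H₂(g) + Fe²⁺(aq)
Q = P(H₂)·[Fe²⁺] / ([H⁺]^2); log Q = -1.767.
E = E° − (0.0592/n) log Q = +0.43 − (0.0592/2)(-1.767) = +0.482 V.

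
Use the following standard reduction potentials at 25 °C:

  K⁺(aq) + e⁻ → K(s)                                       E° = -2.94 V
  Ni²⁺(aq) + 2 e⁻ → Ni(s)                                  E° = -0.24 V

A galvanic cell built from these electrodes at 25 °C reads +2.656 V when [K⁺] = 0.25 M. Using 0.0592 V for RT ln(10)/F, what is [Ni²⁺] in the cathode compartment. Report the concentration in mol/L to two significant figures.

Ni²⁺/Ni is the cathode, K⁺/K the anode: E°cell = +2.70 V, n = 2.
Overall reaction: Ni²⁺(aq) + 2 K(s) → Ni(s) + 2 K⁺(aq); Q = [K⁺]^2/[Ni²⁺]^1.
From E = E° − (0.0592/n) log Q: log Q = (E° − E)·n/0.0592 = (+2.70 − (+2.656))·2/0.0592 = 1.4865.
So 1·log[Ni²⁺] = 2·log(0.25) − log Q = -1.2041 − (1.4865) = -2.6906; [Ni²⁺] = 10^(-2.6906) ≈ 0.0020 M.

0.0020 M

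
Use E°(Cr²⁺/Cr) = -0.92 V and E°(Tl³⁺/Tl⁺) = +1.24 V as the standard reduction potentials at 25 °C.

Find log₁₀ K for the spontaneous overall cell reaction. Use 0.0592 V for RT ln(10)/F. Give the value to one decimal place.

73.0

Cathode: Tl³⁺/Tl⁺; anode: Cr²⁺/Cr. E°cell = +2.16 V, n = 2.
log K = nE°cell / 0.0592 = (2)(+2.16) / 0.0592 = 73.0.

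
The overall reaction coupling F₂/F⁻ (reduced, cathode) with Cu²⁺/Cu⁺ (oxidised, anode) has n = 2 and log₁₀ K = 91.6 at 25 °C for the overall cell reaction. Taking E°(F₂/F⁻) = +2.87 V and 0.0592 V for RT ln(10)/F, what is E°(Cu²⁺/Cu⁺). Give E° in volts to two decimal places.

E°cell = (0.0592/n)·log K = (0.0592/2)(91.6) = +2.711 V.
Since F₂/F⁻ is the cathode and Cu²⁺/Cu⁺ the anode, E°cell = E°(F₂/F⁻) − E°(Cu²⁺/Cu⁺).
So E°(Cu²⁺/Cu⁺) = E°(F₂/F⁻) − E°cell = (+2.87) − (+2.711) = +0.16 V.

+0.16 V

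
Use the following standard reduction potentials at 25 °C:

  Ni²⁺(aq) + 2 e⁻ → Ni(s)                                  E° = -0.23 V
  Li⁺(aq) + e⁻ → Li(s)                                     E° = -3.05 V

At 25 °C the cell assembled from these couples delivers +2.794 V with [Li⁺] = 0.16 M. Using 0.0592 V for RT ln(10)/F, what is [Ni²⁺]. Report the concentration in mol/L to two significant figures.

Ni²⁺/Ni is the cathode, Li⁺/Li the anode: E°cell = +2.82 V, n = 2.
Overall reaction: Ni²⁺(aq) + 2 Li(s) → Ni(s) + 2 Li⁺(aq); Q = [Li⁺]^2/[Ni²⁺]^1.
From E = E° − (0.0592/n) log Q: log Q = (E° − E)·n/0.0592 = (+2.82 − (+2.794))·2/0.0592 = 0.8784.
So 1·log[Ni²⁺] = 2·log(0.16) − log Q = -1.5918 − (0.8784) = -2.4702; [Ni²⁺] = 10^(-2.4702) ≈ 0.0034 M.

0.0034 M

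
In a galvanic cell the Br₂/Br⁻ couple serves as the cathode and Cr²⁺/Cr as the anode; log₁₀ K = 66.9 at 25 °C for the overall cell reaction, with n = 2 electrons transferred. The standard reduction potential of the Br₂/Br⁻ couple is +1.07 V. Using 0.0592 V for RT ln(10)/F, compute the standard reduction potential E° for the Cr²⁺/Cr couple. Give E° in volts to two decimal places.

-0.91 V

E°cell = (0.0592/n)·log K = (0.0592/2)(66.9) = +1.980 V.
Since Br₂/Br⁻ is the cathode and Cr²⁺/Cr the anode, E°cell = E°(Br₂/Br⁻) − E°(Cr²⁺/Cr).
So E°(Cr²⁺/Cr) = E°(Br₂/Br⁻) − E°cell = (+1.07) − (+1.980) = -0.91 V.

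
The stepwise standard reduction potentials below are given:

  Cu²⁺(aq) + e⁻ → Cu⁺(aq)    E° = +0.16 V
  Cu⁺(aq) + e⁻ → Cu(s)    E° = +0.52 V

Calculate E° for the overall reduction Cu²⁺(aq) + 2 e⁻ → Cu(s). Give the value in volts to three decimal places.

+0.340 V

Adding the free-energy changes (−nFE°) of the two steps gives −n₃FE°₃ = −n₁FE°₁ − n₂FE°₂.
E°₃ = (1×+0.16 + 1×+0.52) / 2 = (+0.680) / 2 = +0.340 V.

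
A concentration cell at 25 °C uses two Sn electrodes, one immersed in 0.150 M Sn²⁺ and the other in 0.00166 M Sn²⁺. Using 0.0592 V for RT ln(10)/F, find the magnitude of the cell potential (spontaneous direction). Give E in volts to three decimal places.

For a concentration cell E°cell = 0. The 0.150 M side is the cathode (reduction is favoured where [Sn²⁺] is higher).
With n = 2, E = −(0.0592/2) log([Sn²⁺]ₐₙ/[Sn²⁺]꜀ₐₜ) = −(0.0592/2) log(0.00166/0.15) = −(0.0592/2)(-1.956) = +0.058 V.

+0.058 V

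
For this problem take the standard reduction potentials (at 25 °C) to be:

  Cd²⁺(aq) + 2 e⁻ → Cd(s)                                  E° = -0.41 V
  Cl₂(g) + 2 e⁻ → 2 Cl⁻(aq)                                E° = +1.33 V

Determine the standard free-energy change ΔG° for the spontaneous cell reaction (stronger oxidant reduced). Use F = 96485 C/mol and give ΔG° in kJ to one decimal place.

Cl₂/Cl⁻ (E° = +1.33 V) is the cathode; Cd²⁺/Cd (E° = -0.41 V) is the anode, so E°cell = +1.74 V.
Balancing electrons gives n = 2 (lcm of 2 and 2).
ΔG° = −nFE° = −(2)(96485)(+1.74) = -335,768 J = -335.8 kJ.

-335.8 kJ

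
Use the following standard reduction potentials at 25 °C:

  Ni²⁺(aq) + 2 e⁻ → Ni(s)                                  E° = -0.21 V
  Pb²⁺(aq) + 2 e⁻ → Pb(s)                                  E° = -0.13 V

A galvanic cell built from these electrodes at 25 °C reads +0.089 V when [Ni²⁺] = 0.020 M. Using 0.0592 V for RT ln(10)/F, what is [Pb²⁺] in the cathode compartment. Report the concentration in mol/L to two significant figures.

Pb²⁺/Pb is the cathode, Ni²⁺/Ni the anode: E°cell = +0.08 V, n = 2.
Overall reaction: Pb²⁺(aq) + Ni(s) → Pb(s) + Ni²⁺(aq); Q = [Ni²⁺]^1/[Pb²⁺]^1.
From E = E° − (0.0592/n) log Q: log Q = (E° − E)·n/0.0592 = (+0.08 − (+0.089))·2/0.0592 = -0.3041.
So 1·log[Pb²⁺] = 1·log(0.02) − log Q = -1.6990 − (-0.3041) = -1.3949; [Pb²⁺] = 10^(-1.3949) ≈ 0.040 M.

0.040 M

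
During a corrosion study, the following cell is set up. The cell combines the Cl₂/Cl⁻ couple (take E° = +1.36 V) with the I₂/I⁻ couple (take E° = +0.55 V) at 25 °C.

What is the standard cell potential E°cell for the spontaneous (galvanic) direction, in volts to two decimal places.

The Cl₂/Cl⁻ couple has the higher reduction potential, so it is the cathode; I₂/I⁻ is oxidised at the anode.
E°cell = E°(cathode) − E°(anode) = (+1.36) − (+0.55) = +0.81 V.

+0.81 V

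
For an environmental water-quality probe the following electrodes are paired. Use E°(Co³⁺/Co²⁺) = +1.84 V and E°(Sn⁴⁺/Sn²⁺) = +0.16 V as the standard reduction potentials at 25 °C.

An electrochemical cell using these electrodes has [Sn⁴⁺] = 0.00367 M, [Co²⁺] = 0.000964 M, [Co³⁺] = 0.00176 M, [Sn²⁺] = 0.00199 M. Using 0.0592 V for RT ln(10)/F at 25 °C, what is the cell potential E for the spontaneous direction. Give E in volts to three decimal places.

+1.688 V

Co³⁺/Co²⁺ is the cathode (higher E°), Sn⁴⁺/Sn²⁺ the anode: E°cell = +1.84 − (+0.16) = +1.68 V, n = 2.
Overall: 2 Co³⁺(aq) + Sn²⁺(aq) → 2 Co²⁺(aq) + Sn⁴⁺(aq)
Q = [Co²⁺]^2·[Sn⁴⁺] / ([Co³⁺]^2·[Sn²⁺]); log Q = -0.257.
E = E° − (0.0592/n) log Q = +1.68 − (0.0592/2)(-0.257) = +1.688 V.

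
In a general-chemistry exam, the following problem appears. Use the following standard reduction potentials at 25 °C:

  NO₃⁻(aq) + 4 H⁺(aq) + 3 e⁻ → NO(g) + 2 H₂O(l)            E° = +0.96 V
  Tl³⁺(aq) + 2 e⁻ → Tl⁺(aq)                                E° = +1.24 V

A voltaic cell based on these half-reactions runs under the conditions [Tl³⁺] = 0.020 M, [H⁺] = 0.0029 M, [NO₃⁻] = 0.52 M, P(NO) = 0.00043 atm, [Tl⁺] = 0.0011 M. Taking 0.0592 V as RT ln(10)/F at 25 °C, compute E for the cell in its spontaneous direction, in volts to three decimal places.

+0.457 V

Tl³⁺/Tl⁺ is the cathode (higher E°), NO₃⁻/NO the anode: E°cell = +1.24 − (+0.96) = +0.28 V, n = 6.
Overall: 3 Tl³⁺(aq) + 2 NO(g) + 4 H₂O(l) → 3 Tl⁺(aq) + 2 NO₃⁻(aq) + 8 H⁺(aq)
Q = [Tl⁺]^3·[NO₃⁻]^2·[H⁺]^8 / ([Tl³⁺]^3·P(NO)^2); log Q = -17.915.
E = E° − (0.0592/n) log Q = +0.28 − (0.0592/6)(-17.915) = +0.457 V.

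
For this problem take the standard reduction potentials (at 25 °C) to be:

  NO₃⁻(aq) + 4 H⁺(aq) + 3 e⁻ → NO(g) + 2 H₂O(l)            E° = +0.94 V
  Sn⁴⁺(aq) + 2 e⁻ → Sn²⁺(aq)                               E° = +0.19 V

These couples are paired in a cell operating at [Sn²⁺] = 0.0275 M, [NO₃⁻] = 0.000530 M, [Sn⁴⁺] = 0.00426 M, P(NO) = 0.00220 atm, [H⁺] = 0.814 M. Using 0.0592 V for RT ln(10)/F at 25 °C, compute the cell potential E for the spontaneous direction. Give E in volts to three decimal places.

+0.755 V

NO₃⁻/NO is the cathode (higher E°), Sn⁴⁺/Sn²⁺ the anode: E°cell = +0.94 − (+0.19) = +0.75 V, n = 6.
Overall: 2 NO₃⁻(aq) + 8 H⁺(aq) + 3 Sn²⁺(aq) → 2 NO(g) + 4 H₂O(l) + 3 Sn⁴⁺(aq)
Q = P(NO)^2·[Sn⁴⁺]^3 / ([NO₃⁻]^2·[H⁺]^8·[Sn²⁺]^3); log Q = -0.478.
E = E° − (0.0592/n) log Q = +0.75 − (0.0592/6)(-0.478) = +0.755 V.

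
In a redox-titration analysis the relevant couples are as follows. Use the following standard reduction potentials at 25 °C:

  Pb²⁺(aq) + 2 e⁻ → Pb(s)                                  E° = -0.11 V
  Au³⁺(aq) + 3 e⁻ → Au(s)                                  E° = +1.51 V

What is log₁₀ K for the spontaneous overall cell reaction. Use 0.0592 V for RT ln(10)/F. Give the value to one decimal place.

164.2

Cathode: Au³⁺/Au; anode: Pb²⁺/Pb. E°cell = +1.62 V, n = 6.
log K = nE°cell / 0.0592 = (6)(+1.62) / 0.0592 = 164.2.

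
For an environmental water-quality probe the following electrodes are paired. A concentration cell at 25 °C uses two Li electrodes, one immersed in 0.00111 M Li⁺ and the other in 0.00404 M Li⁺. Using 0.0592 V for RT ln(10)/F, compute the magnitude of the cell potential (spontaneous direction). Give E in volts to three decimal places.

+0.033 V

For a concentration cell E°cell = 0. The 0.00404 M side is the cathode (reduction is favoured where [Li⁺] is higher).
With n = 1, E = −(0.0592/1) log([Li⁺]ₐₙ/[Li⁺]꜀ₐₜ) = −(0.0592/1) log(0.00111/0.00404) = −(0.0592/1)(-0.561) = +0.033 V.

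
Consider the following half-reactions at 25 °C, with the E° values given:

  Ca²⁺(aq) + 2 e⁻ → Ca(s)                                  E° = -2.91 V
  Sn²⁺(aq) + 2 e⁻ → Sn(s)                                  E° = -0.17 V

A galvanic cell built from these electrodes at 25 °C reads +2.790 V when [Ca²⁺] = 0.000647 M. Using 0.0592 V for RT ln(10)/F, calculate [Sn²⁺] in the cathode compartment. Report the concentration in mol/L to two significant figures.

0.032 M

Sn²⁺/Sn is the cathode, Ca²⁺/Ca the anode: E°cell = +2.74 V, n = 2.
Overall reaction: Sn²⁺(aq) + Ca(s) → Sn(s) + Ca²⁺(aq); Q = [Ca²⁺]^1/[Sn²⁺]^1.
From E = E° − (0.0592/n) log Q: log Q = (E° − E)·n/0.0592 = (+2.74 − (+2.790))·2/0.0592 = -1.6892.
So 1·log[Sn²⁺] = 1·log(0.000647) − log Q = -3.1891 − (-1.6892) = -1.4999; [Sn²⁺] = 10^(-1.4999) ≈ 0.032 M.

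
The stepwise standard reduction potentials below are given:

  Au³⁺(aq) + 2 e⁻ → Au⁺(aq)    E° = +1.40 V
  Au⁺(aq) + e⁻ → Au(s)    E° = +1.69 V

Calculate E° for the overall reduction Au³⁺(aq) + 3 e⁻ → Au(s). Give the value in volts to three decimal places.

Since ΔG° = −nFE° is additive over sequential reductions, n₃E°₃ = n₁E°₁ + n₂E°₂.
E°₃ = (2×+1.40 + 1×+1.69) / 3 = (+4.490) / 3 = +1.497 V.
E° values themselves are not directly additive — weighting by electron count is essential.

+1.497 V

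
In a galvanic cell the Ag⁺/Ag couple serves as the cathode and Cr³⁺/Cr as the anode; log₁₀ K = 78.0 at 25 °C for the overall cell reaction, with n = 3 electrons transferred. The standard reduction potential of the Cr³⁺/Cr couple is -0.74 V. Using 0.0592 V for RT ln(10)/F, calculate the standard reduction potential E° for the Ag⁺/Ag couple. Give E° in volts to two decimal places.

+0.80 V

E°cell = (0.0592/n)·log K = (0.0592/3)(78.0) = +1.539 V.
Since Ag⁺/Ag is the cathode and Cr³⁺/Cr the anode, E°cell = E°(Ag⁺/Ag) − E°(Cr³⁺/Cr).
So E°(Ag⁺/Ag) = E°cell + E°(Cr³⁺/Cr) = +1.539 + (-0.74) = +0.80 V.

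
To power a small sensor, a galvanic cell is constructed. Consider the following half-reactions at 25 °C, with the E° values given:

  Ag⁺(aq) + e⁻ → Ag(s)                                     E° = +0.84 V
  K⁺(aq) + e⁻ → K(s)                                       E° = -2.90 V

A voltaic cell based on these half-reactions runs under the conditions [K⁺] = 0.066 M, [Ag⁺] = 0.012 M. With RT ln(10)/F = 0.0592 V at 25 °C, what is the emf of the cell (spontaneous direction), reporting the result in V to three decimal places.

Ag⁺/Ag is the cathode (higher E°), K⁺/K the anode: E°cell = +0.84 − (-2.90) = +3.74 V, n = 1.
Overall: Ag⁺(aq) + K(s) → Ag(s) + K⁺(aq)
Q = [K⁺] / ([Ag⁺]); log Q = 0.740.
E = E° − (0.0592/n) log Q = +3.74 − (0.0592/1)(0.740) = +3.696 V.

+3.696 V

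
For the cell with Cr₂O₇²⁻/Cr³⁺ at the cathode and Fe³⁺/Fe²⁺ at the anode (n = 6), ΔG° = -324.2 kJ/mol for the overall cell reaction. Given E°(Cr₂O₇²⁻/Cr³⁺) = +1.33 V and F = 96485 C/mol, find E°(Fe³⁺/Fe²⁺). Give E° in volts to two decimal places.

E°cell = −ΔG°/(nF) = −(-324.2×10³)/((6)(96485)) = +0.560 V.
Since Cr₂O₇²⁻/Cr³⁺ is the cathode and Fe³⁺/Fe²⁺ the anode, E°cell = E°(Cr₂O₇²⁻/Cr³⁺) − E°(Fe³⁺/Fe²⁺).
So E°(Fe³⁺/Fe²⁺) = E°(Cr₂O₇²⁻/Cr³⁺) − E°cell = (+1.33) − (+0.560) = +0.77 V.

+0.77 V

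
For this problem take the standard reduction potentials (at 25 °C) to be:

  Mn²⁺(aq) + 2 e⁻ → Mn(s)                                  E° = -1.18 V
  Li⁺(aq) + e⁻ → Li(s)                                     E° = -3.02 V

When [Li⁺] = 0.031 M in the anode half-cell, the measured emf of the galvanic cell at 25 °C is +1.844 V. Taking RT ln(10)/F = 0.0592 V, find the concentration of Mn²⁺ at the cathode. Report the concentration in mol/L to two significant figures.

0.0013 M

Mn²⁺/Mn is the cathode, Li⁺/Li the anode: E°cell = +1.84 V, n = 2.
Overall reaction: Mn²⁺(aq) + 2 Li(s) → Mn(s) + 2 Li⁺(aq); Q = [Li⁺]^2/[Mn²⁺]^1.
From E = E° − (0.0592/n) log Q: log Q = (E° − E)·n/0.0592 = (+1.84 − (+1.844))·2/0.0592 = -0.1351.
So 1·log[Mn²⁺] = 2·log(0.031) − log Q = -3.0173 − (-0.1351) = -2.8822; [Mn²⁺] = 10^(-2.8822) ≈ 0.0013 M.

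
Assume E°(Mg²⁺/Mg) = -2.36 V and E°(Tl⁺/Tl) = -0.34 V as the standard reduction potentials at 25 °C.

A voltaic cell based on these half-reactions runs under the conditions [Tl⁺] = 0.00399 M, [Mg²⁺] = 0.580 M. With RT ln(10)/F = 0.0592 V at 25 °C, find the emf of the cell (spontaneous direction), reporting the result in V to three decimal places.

Tl⁺/Tl is the cathode (higher E°), Mg²⁺/Mg the anode: E°cell = -0.34 − (-2.36) = +2.02 V, n = 2.
Overall: 2 Tl⁺(aq) + Mg(s) → 2 Tl(s) + Mg²⁺(aq)
Q = [Mg²⁺] / ([Tl⁺]^2); log Q = 4.561.
E = E° − (0.0592/n) log Q = +2.02 − (0.0592/2)(4.561) = +1.885 V.

+1.885 V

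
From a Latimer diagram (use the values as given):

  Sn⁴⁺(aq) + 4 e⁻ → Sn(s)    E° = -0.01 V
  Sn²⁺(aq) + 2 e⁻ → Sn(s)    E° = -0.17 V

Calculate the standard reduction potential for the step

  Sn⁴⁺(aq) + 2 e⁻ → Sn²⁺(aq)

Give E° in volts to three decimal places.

Sequential free energies add, so n₃E°₃ = n₁E°₁ + n₂E°₂.
With n₃ = 4, and the known step contributing 2×(-0.17) V, the unknown satisfies 2·E° = 4×(-0.01) − 2×(-0.17) = +0.300.
E° = +0.300 / 2 = +0.150 V.

+0.150 V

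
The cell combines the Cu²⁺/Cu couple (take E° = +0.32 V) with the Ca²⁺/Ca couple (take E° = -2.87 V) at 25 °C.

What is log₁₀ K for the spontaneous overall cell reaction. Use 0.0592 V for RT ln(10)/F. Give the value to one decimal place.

Cathode: Cu²⁺/Cu; anode: Ca²⁺/Ca. E°cell = +3.19 V, n = 2.
log K = nE°cell / 0.0592 = (2)(+3.19) / 0.0592 = 107.8.

107.8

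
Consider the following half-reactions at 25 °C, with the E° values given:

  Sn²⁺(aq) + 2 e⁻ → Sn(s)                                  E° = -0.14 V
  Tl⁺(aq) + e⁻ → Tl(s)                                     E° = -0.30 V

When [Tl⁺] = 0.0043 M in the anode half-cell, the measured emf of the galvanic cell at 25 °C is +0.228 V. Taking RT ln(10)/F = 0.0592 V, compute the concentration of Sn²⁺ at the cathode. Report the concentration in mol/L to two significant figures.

Sn²⁺/Sn is the cathode, Tl⁺/Tl the anode: E°cell = +0.16 V, n = 2.
Overall reaction: Sn²⁺(aq) + 2 Tl(s) → Sn(s) + 2 Tl⁺(aq); Q = [Tl⁺]^2/[Sn²⁺]^1.
From E = E° − (0.0592/n) log Q: log Q = (E° − E)·n/0.0592 = (+0.16 − (+0.228))·2/0.0592 = -2.2973.
So 1·log[Sn²⁺] = 2·log(0.0043) − log Q = -4.7331 − (-2.2973) = -2.4358; [Sn²⁺] = 10^(-2.4358) ≈ 0.0037 M.

0.0037 M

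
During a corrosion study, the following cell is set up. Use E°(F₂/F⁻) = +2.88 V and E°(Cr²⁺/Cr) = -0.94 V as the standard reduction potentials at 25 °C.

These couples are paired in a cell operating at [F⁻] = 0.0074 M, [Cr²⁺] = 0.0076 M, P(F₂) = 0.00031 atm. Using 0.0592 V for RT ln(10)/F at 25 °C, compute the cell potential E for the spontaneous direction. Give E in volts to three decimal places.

F₂/F⁻ is the cathode (higher E°), Cr²⁺/Cr the anode: E°cell = +2.88 − (-0.94) = +3.82 V, n = 2.
Overall: F₂(g) + Cr(s) → 2 F⁻(aq) + Cr²⁺(aq)
Q = [F⁻]^2·[Cr²⁺] / (P(F₂)); log Q = -2.872.
E = E° − (0.0592/n) log Q = +3.82 − (0.0592/2)(-2.872) = +3.905 V.

+3.905 V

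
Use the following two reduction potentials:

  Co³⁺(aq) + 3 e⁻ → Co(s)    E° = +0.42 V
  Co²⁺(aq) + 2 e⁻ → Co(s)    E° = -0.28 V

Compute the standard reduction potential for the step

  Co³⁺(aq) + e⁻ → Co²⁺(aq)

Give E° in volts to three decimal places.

Sequential free energies add, so n₃E°₃ = n₁E°₁ + n₂E°₂.
With n₃ = 3, and the known step contributing 2×(-0.28) V, the unknown satisfies 1·E° = 3×(+0.42) − 2×(-0.28) = +1.820.
E° = +1.820 / 1 = +1.820 V.

+1.820 V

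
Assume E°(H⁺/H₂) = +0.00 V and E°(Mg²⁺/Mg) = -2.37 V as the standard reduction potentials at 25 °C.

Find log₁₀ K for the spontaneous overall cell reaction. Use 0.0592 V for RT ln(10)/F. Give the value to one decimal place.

80.1

Cathode: H⁺/H₂; anode: Mg²⁺/Mg. E°cell = +2.37 V, n = 2.
log K = nE°cell / 0.0592 = (2)(+2.37) / 0.0592 = 80.1.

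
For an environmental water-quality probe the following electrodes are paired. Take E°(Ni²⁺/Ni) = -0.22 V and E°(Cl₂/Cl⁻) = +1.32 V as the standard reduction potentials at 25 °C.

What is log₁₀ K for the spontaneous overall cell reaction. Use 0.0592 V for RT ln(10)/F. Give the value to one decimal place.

52.0

Cathode: Cl₂/Cl⁻; anode: Ni²⁺/Ni. E°cell = +1.54 V, n = 2.
log K = nE°cell / 0.0592 = (2)(+1.54) / 0.0592 = 52.0.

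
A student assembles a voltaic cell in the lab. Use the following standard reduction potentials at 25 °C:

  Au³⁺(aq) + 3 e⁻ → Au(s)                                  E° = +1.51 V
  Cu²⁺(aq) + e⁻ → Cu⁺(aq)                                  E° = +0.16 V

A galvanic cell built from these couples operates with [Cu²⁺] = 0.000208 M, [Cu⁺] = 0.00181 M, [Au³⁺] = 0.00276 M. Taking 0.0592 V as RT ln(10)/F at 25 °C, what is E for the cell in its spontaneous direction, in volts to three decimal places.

Au³⁺/Au is the cathode (higher E°), Cu²⁺/Cu⁺ the anode: E°cell = +1.51 − (+0.16) = +1.35 V, n = 3.
Overall: Au³⁺(aq) + 3 Cu⁺(aq) → Au(s) + 3 Cu²⁺(aq)
Q = [Cu²⁺]^3 / ([Au³⁺]·[Cu⁺]^3); log Q = -0.260.
E = E° − (0.0592/n) log Q = +1.35 − (0.0592/3)(-0.260) = +1.355 V.

+1.355 V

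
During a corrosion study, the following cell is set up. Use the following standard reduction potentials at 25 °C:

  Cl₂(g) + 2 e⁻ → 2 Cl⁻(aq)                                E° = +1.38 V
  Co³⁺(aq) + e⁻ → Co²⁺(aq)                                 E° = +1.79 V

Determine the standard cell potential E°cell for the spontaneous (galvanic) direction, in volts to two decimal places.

The Co³⁺/Co²⁺ couple has the higher reduction potential, so it is the cathode; Cl₂/Cl⁻ is oxidised at the anode.
E°cell = E°(cathode) − E°(anode) = (+1.79) − (+1.38) = +0.41 V.

+0.41 V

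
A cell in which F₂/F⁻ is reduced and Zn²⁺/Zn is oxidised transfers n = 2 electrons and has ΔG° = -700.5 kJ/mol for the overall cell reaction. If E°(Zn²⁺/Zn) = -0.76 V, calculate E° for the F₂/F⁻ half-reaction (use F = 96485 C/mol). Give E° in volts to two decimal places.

+2.87 V

E°cell = −ΔG°/(nF) = −(-700.5×10³)/((2)(96485)) = +3.630 V.
Since F₂/F⁻ is the cathode and Zn²⁺/Zn the anode, E°cell = E°(F₂/F⁻) − E°(Zn²⁺/Zn).
So E°(F₂/F⁻) = E°cell + E°(Zn²⁺/Zn) = +3.630 + (-0.76) = +2.87 V.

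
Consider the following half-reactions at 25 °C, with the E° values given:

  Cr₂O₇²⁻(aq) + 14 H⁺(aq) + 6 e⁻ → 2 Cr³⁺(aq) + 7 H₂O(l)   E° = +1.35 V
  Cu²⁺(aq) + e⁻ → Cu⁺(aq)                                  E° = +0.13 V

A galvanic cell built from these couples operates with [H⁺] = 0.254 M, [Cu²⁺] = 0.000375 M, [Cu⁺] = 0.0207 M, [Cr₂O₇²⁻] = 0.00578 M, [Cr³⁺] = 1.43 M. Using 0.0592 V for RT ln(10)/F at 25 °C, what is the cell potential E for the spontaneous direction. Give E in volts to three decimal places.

Cr₂O₇²⁻/Cr³⁺ is the cathode (higher E°), Cu²⁺/Cu⁺ the anode: E°cell = +1.35 − (+0.13) = +1.22 V, n = 6.
Overall: Cr₂O₇²⁻(aq) + 14 H⁺(aq) + 6 Cu⁺(aq) → 2 Cr³⁺(aq) + 7 H₂O(l) + 6 Cu²⁺(aq)
Q = [Cr³⁺]^2·[Cu²⁺]^6 / ([Cr₂O₇²⁻]·[H⁺]^14·[Cu⁺]^6); log Q = 0.429.
E = E° − (0.0592/n) log Q = +1.22 − (0.0592/6)(0.429) = +1.216 V.

+1.216 V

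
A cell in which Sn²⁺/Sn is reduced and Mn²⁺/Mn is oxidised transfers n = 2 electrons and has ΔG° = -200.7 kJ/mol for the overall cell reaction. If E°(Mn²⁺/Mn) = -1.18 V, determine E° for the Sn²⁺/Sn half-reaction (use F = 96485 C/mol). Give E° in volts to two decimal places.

-0.14 V

E°cell = −ΔG°/(nF) = −(-200.7×10³)/((2)(96485)) = +1.040 V.
Since Sn²⁺/Sn is the cathode and Mn²⁺/Mn the anode, E°cell = E°(Sn²⁺/Sn) − E°(Mn²⁺/Mn).
So E°(Sn²⁺/Sn) = E°cell + E°(Mn²⁺/Mn) = +1.040 + (-1.18) = -0.14 V.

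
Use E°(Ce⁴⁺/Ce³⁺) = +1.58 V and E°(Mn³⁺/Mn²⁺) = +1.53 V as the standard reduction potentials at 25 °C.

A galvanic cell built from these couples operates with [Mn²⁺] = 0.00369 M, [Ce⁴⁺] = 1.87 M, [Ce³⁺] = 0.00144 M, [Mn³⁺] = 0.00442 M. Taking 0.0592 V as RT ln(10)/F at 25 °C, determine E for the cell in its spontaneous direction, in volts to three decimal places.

Ce⁴⁺/Ce³⁺ is the cathode (higher E°), Mn³⁺/Mn²⁺ the anode: E°cell = +1.58 − (+1.53) = +0.05 V, n = 1.
Overall: Ce⁴⁺(aq) + Mn²⁺(aq) → Ce³⁺(aq) + Mn³⁺(aq)
Q = [Ce³⁺]·[Mn³⁺] / ([Ce⁴⁺]·[Mn²⁺]); log Q = -3.035.
E = E° − (0.0592/n) log Q = +0.05 − (0.0592/1)(-3.035) = +0.230 V.

+0.230 V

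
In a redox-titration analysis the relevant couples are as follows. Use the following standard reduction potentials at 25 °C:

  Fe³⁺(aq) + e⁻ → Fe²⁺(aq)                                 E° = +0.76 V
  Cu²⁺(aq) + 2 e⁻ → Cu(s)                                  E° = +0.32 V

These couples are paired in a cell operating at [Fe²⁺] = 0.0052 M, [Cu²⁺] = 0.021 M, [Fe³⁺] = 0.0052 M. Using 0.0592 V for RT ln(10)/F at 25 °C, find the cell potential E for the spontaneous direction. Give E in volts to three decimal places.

+0.490 V

Fe³⁺/Fe²⁺ is the cathode (higher E°), Cu²⁺/Cu the anode: E°cell = +0.76 − (+0.32) = +0.44 V, n = 2.
Overall: 2 Fe³⁺(aq) + Cu(s) → 2 Fe²⁺(aq) + Cu²⁺(aq)
Q = [Fe²⁺]^2·[Cu²⁺] / ([Fe³⁺]^2); log Q = -1.678.
E = E° − (0.0592/n) log Q = +0.44 − (0.0592/2)(-1.678) = +0.490 V.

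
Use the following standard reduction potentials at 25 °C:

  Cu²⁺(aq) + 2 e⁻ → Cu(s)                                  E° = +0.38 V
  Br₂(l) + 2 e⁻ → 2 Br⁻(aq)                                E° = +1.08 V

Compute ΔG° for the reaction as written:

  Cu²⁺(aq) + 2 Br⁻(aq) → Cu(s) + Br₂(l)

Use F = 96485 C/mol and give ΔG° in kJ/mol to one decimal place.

+135.1 kJ/mol

As written, Cu²⁺/Cu is reduced (cathode) and Br₂/Br⁻ is oxidised (anode), so E°cell = (+0.38) − (+1.08) = -0.70 V.
Balancing electrons gives n = 2.
ΔG° = −nFE° = −(2)(96485)(-0.70) = 135,079 J = +135.1 kJ/mol.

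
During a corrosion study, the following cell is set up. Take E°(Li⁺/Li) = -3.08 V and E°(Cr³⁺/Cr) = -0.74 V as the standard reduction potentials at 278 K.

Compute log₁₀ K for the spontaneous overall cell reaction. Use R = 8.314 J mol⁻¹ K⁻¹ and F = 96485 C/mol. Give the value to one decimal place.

127.3

Cathode: Cr³⁺/Cr; anode: Li⁺/Li. E°cell = (-0.74) − (-3.08) = +2.34 V, with n = 3.
ΔG° = −nFE° = −RT ln K, so ln K = nFE°/(RT) = (3)(96485)(+2.34) / ((8.314)(278)) = 293.050.
log₁₀ K = 293.050 / ln 10 = 127.3.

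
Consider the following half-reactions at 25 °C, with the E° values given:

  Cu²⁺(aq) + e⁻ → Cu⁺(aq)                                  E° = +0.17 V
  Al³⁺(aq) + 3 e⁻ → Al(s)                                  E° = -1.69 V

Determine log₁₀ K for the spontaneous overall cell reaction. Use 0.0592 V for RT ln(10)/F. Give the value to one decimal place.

94.3

Cathode: Cu²⁺/Cu⁺; anode: Al³⁺/Al. E°cell = +1.86 V, n = 3.
log K = nE°cell / 0.0592 = (3)(+1.86) / 0.0592 = 94.3.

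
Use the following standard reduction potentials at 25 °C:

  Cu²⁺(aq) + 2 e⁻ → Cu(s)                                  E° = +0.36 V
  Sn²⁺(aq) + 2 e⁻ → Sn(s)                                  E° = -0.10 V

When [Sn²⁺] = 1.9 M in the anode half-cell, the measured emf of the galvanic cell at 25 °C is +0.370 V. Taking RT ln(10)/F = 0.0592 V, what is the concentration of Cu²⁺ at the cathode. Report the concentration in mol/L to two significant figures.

0.0017 M

Cu²⁺/Cu is the cathode, Sn²⁺/Sn the anode: E°cell = +0.46 V, n = 2.
Overall reaction: Cu²⁺(aq) + Sn(s) → Cu(s) + Sn²⁺(aq); Q = [Sn²⁺]^1/[Cu²⁺]^1.
From E = E° − (0.0592/n) log Q: log Q = (E° − E)·n/0.0592 = (+0.46 − (+0.370))·2/0.0592 = 3.0405.
So 1·log[Cu²⁺] = 1·log(1.9) − log Q = 0.2788 − (3.0405) = -2.7617; [Cu²⁺] = 10^(-2.7617) ≈ 0.0017 M.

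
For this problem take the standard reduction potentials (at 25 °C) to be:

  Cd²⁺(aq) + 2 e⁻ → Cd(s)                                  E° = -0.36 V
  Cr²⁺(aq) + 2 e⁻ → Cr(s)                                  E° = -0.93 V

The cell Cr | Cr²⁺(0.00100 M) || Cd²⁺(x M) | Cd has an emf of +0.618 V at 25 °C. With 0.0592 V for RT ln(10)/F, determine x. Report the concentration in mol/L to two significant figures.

Cd²⁺/Cd is the cathode, Cr²⁺/Cr the anode: E°cell = +0.57 V, n = 2.
Overall reaction: Cd²⁺(aq) + Cr(s) → Cd(s) + Cr²⁺(aq); Q = [Cr²⁺]^1/[Cd²⁺]^1.
From E = E° − (0.0592/n) log Q: log Q = (E° − E)·n/0.0592 = (+0.57 − (+0.618))·2/0.0592 = -1.6216.
So 1·log[Cd²⁺] = 1·log(0.001) − log Q = -3.0000 − (-1.6216) = -1.3784; [Cd²⁺] = 10^(-1.3784) ≈ 0.042 M.

0.042 M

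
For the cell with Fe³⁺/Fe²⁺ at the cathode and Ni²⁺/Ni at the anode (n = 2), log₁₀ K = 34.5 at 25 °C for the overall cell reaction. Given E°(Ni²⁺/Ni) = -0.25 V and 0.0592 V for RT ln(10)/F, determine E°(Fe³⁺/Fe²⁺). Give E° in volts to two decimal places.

+0.77 V

E°cell = (0.0592/n)·log K = (0.0592/2)(34.5) = +1.021 V.
Since Fe³⁺/Fe²⁺ is the cathode and Ni²⁺/Ni the anode, E°cell = E°(Fe³⁺/Fe²⁺) − E°(Ni²⁺/Ni).
So E°(Fe³⁺/Fe²⁺) = E°cell + E°(Ni²⁺/Ni) = +1.021 + (-0.25) = +0.77 V.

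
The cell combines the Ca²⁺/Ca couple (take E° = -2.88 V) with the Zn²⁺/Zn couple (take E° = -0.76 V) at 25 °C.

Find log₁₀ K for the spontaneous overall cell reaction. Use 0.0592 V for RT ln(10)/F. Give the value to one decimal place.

Cathode: Zn²⁺/Zn; anode: Ca²⁺/Ca. E°cell = +2.12 V, n = 2.
log K = nE°cell / 0.0592 = (2)(+2.12) / 0.0592 = 71.6.

71.6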